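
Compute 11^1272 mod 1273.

533

11^1 ≡ 11 (mod 1273)
11^2 ≡ 11^2 = 121 ≡ 121 (mod 1273)
11^4 ≡ 121^2 = 14641 ≡ 638 (mod 1273)
11^8 ≡ 638^2 = 407044 ≡ 957 (mod 1273)
11^16 ≡ 957^2 = 915849 ≡ 562 (mod 1273)
11^32 ≡ 562^2 = 315844 ≡ 140 (mod 1273)
11^64 ≡ 140^2 = 19600 ≡ 505 (mod 1273)
11^128 ≡ 505^2 = 255025 ≡ 425 (mod 1273)
11^256 ≡ 425^2 = 180625 ≡ 1132 (mod 1273)
11^512 ≡ 1132^2 = 1281424 ≡ 786 (mod 1273)
11^1024 ≡ 786^2 = 617796 ≡ 391 (mod 1273)
1272 = 1024 + 128 + 64 + 32 + 16 + 8 in binary powers of 2.
So 11^1272 ≡ 391 · 425 · 505 · 140 · 562 · 957 ≡ 533 (mod 1273).
Since 533 ≠ 1, base 11 is a Fermat witness: 1273 is composite.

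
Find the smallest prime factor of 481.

481 is odd.
Digit sum 13, not divisible by 3.
Ends in 1: not divisible by 5.
7: 481 = 7·68 + 5
11: 481 = 11·43 + 8
13: 481 = 13·37

13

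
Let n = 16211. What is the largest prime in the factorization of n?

43

16211 = 13 · 1247
1247 = 29 · 43
43 is prime.
So 16211 = 13 · 29 · 43; the largest prime factor is 43.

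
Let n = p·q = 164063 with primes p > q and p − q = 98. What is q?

Since p = q + 98, we have 164063 = q(q + 98), so q² + 98q − 164063 = 0.
Discriminant: 98² + 4·164063 = 9604 + 656252 = 665856; √665856 = 816.
q = (−98 + 816)/2 = 359, and p = q + 98 = 457.
Check: 359 · 457 = 164063.

359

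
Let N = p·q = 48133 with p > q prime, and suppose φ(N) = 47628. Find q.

127

φ(n) = (p−1)(q−1) = n − (p+q) + 1, so p + q = 48133 − 47628 + 1 = 506.
p and q are the roots of t² − 506t + 48133 = 0.
Discriminant: 506² − 4·48133 = 256036 − 192532 = 63504; √63504 = 252.
q = (506 − 252)/2 = 127, p = (506 + 252)/2 = 379.
Check: 127 · 379 = 48133.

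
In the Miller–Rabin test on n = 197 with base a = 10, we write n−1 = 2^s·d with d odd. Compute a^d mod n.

196

197 − 1 = 196 = 2^2 · 49, so d = 49.
10^1 ≡ 10 (mod 197)
10^2 ≡ 10^2 = 100 ≡ 100 (mod 197)
10^4 ≡ 100^2 = 10000 ≡ 150 (mod 197)
10^8 ≡ 150^2 = 22500 ≡ 42 (mod 197)
10^16 ≡ 42^2 = 1764 ≡ 188 (mod 197)
10^32 ≡ 188^2 = 35344 ≡ 81 (mod 197)
49 = 32 + 16 + 1 in binary powers of 2.
So 10^49 ≡ 81 · 188 · 10 ≡ 196 (mod 197).
Since 10^d ≡ 196 (mod 197), base 10 does not prove 197 composite.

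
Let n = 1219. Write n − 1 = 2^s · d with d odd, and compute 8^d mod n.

1219 − 1 = 1218 = 2^1 · 609, so d = 609.
8^1 ≡ 8 (mod 1219)
8^2 ≡ 8^2 = 64 ≡ 64 (mod 1219)
8^4 ≡ 64^2 = 4096 ≡ 439 (mod 1219)
8^8 ≡ 439^2 = 192721 ≡ 119 (mod 1219)
8^16 ≡ 119^2 = 14161 ≡ 752 (mod 1219)
8^32 ≡ 752^2 = 565504 ≡ 1107 (mod 1219)
8^64 ≡ 1107^2 = 1225449 ≡ 354 (mod 1219)
8^128 ≡ 354^2 = 125316 ≡ 978 (mod 1219)
8^256 ≡ 978^2 = 956484 ≡ 788 (mod 1219)
8^512 ≡ 788^2 = 620944 ≡ 473 (mod 1219)
609 = 512 + 64 + 32 + 1 in binary powers of 2.
So 8^609 ≡ 473 · 354 · 1107 · 8 ≡ 393 (mod 1219).
Squaring chain: 393; never reaches −1, so base 8 is a Miller–Rabin witness that 1219 is composite.

393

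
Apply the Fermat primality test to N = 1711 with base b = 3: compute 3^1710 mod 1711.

1082

3^1 ≡ 3 (mod 1711)
3^2 ≡ 3^2 = 9 ≡ 9 (mod 1711)
3^4 ≡ 9^2 = 81 ≡ 81 (mod 1711)
3^8 ≡ 81^2 = 6561 ≡ 1428 (mod 1711)
3^16 ≡ 1428^2 = 2039184 ≡ 1383 (mod 1711)
3^32 ≡ 1383^2 = 1912689 ≡ 1502 (mod 1711)
3^64 ≡ 1502^2 = 2256004 ≡ 906 (mod 1711)
3^128 ≡ 906^2 = 820836 ≡ 1267 (mod 1711)
3^256 ≡ 1267^2 = 1605289 ≡ 371 (mod 1711)
3^512 ≡ 371^2 = 137641 ≡ 761 (mod 1711)
3^1024 ≡ 761^2 = 579121 ≡ 803 (mod 1711)
1710 = 1024 + 512 + 128 + 32 + 8 + 4 + 2 in binary powers of 2.
So 3^1710 ≡ 803 · 761 · 1267 · 1502 · 1428 · 81 · 9 ≡ 1082 (mod 1711).
Since 1082 ≠ 1, base 3 is a Fermat witness: 1711 is composite.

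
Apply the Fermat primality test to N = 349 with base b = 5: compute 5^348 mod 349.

5^1 ≡ 5 (mod 349)
5^2 ≡ 5^2 = 25 ≡ 25 (mod 349)
5^4 ≡ 25^2 = 625 ≡ 276 (mod 349)
5^8 ≡ 276^2 = 76176 ≡ 94 (mod 349)
5^16 ≡ 94^2 = 8836 ≡ 111 (mod 349)
5^32 ≡ 111^2 = 12321 ≡ 106 (mod 349)
5^64 ≡ 106^2 = 11236 ≡ 68 (mod 349)
5^128 ≡ 68^2 = 4624 ≡ 87 (mod 349)
5^256 ≡ 87^2 = 7569 ≡ 240 (mod 349)
348 = 256 + 64 + 16 + 8 + 4 in binary powers of 2.
So 5^348 ≡ 240 · 68 · 111 · 94 · 276 ≡ 1 (mod 349).
Since the result is 1, base 5 gives no evidence that 349 is composite.

1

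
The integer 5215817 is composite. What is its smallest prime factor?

79

5215817 is odd.
Digit sum 29, not divisible by 3.
Ends in 7: not divisible by 5.
7: 5215817 = 7·745116 + 5
11: 5215817 = 11·474165 + 2
13: 5215817 = 13·401216 + 9
17: 5215817 = 17·306812 + 13
19: 5215817 = 19·274516 + 13
23: 5215817 = 23·226774 + 15
29: 5215817 = 29·179855 + 22
31: 5215817 = 31·168252 + 5
37: 5215817 = 37·140968 + 1
41: 5215817 = 41·127215 + 2
43: 5215817 = 43·121298 + 3
47: 5215817 = 47·110974 + 39
53: 5215817 = 53·98411 + 34
59: 5215817 = 59·88403 + 40
61: 5215817 = 61·85505 + 12
67: 5215817 = 67·77848 + 1
71: 5215817 = 71·73462 + 15
73: 5215817 = 73·71449 + 40
79: 5215817 = 79·66023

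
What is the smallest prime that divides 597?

3

597 is odd.
Digit sum 21, divisible by 3.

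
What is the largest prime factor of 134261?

71

134261 = 31 · 4331
4331 = 61 · 71
71 is prime.
So 134261 = 31 · 61 · 71; the largest prime factor is 71.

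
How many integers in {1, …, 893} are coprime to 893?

828

Factor: 893 = 19 · 47.
φ(893) = (19−1) · (47−1) = 18 · 46 = 828.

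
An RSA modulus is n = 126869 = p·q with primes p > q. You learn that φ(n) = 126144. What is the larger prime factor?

φ(n) = (p−1)(q−1) = n − (p+q) + 1, so p + q = 126869 − 126144 + 1 = 726.
p and q are the roots of t² − 726t + 126869 = 0.
Discriminant: 726² − 4·126869 = 527076 − 507476 = 19600; √19600 = 140.
q = (726 − 140)/2 = 293, p = (726 + 140)/2 = 433.
Check: 293 · 433 = 126869.

433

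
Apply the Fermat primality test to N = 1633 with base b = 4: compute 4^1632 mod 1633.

4^1 ≡ 4 (mod 1633)
4^2 ≡ 4^2 = 16 ≡ 16 (mod 1633)
4^4 ≡ 16^2 = 256 ≡ 256 (mod 1633)
4^8 ≡ 256^2 = 65536 ≡ 216 (mod 1633)
4^16 ≡ 216^2 = 46656 ≡ 932 (mod 1633)
4^32 ≡ 932^2 = 868624 ≡ 1501 (mod 1633)
4^64 ≡ 1501^2 = 2253001 ≡ 1094 (mod 1633)
4^128 ≡ 1094^2 = 1196836 ≡ 1480 (mod 1633)
4^256 ≡ 1480^2 = 2190400 ≡ 547 (mod 1633)
4^512 ≡ 547^2 = 299209 ≡ 370 (mod 1633)
4^1024 ≡ 370^2 = 136900 ≡ 1361 (mod 1633)
1632 = 1024 + 512 + 64 + 32 in binary powers of 2.
So 4^1632 ≡ 1361 · 370 · 1094 · 1501 ≡ 1222 (mod 1633).
Since 1222 ≠ 1, base 4 is a Fermat witness: 1633 is composite.

1222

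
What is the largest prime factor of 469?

67

469 = 7 · 67
67 is prime.
So 469 = 7 · 67; the largest prime factor is 67.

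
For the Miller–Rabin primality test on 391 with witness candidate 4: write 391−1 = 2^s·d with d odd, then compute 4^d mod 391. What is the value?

391 − 1 = 390 = 2^1 · 195, so d = 195.
4^1 ≡ 4 (mod 391)
4^2 ≡ 4^2 = 16 ≡ 16 (mod 391)
4^4 ≡ 16^2 = 256 ≡ 256 (mod 391)
4^8 ≡ 256^2 = 65536 ≡ 239 (mod 391)
4^16 ≡ 239^2 = 57121 ≡ 35 (mod 391)
4^32 ≡ 35^2 = 1225 ≡ 52 (mod 391)
4^64 ≡ 52^2 = 2704 ≡ 358 (mod 391)
4^128 ≡ 358^2 = 128164 ≡ 307 (mod 391)
195 = 128 + 64 + 2 + 1 in binary powers of 2.
So 4^195 ≡ 307 · 358 · 16 · 4 ≡ 285 (mod 391).
Squaring chain: 285; never reaches −1, so base 4 is a Miller–Rabin witness that 391 is composite.

285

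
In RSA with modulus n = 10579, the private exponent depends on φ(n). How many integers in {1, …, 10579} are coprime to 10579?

10360

Factor: 10579 = 71 · 149.
φ(10579) = (71−1) · (149−1) = 70 · 148 = 10360.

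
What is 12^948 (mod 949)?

794

12^1 ≡ 12 (mod 949)
12^2 ≡ 12^2 = 144 ≡ 144 (mod 949)
12^4 ≡ 144^2 = 20736 ≡ 807 (mod 949)
12^8 ≡ 807^2 = 651249 ≡ 235 (mod 949)
12^16 ≡ 235^2 = 55225 ≡ 183 (mod 949)
12^32 ≡ 183^2 = 33489 ≡ 274 (mod 949)
12^64 ≡ 274^2 = 75076 ≡ 105 (mod 949)
12^128 ≡ 105^2 = 11025 ≡ 586 (mod 949)
12^256 ≡ 586^2 = 343396 ≡ 807 (mod 949)
12^512 ≡ 807^2 = 651249 ≡ 235 (mod 949)
948 = 512 + 256 + 128 + 32 + 16 + 4 in binary powers of 2.
So 12^948 ≡ 235 · 807 · 586 · 274 · 183 · 807 ≡ 794 (mod 949).
Since 794 ≠ 1, base 12 is a Fermat witness: 949 is composite.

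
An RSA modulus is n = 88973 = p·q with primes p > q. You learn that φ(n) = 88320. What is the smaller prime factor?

193

φ(n) = (p−1)(q−1) = n − (p+q) + 1, so p + q = 88973 − 88320 + 1 = 654.
p and q are the roots of t² − 654t + 88973 = 0.
Discriminant: 654² − 4·88973 = 427716 − 355892 = 71824; √71824 = 268.
q = (654 − 268)/2 = 193, p = (654 + 268)/2 = 461.
Check: 193 · 461 = 88973.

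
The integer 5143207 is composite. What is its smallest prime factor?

59

5143207 is odd.
Digit sum 22, not divisible by 3.
Ends in 7: not divisible by 5.
7: 5143207 = 7·734743 + 6
11: 5143207 = 11·467564 + 3
13: 5143207 = 13·395631 + 4
17: 5143207 = 17·302541 + 10
19: 5143207 = 19·270695 + 2
23: 5143207 = 23·223617 + 16
29: 5143207 = 29·177351 + 28
31: 5143207 = 31·165909 + 28
37: 5143207 = 37·139005 + 22
41: 5143207 = 41·125444 + 3
43: 5143207 = 43·119609 + 20
47: 5143207 = 47·109429 + 44
53: 5143207 = 53·97041 + 34
59: 5143207 = 59·87173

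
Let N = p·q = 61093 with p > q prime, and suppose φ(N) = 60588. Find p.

307

φ(n) = (p−1)(q−1) = n − (p+q) + 1, so p + q = 61093 − 60588 + 1 = 506.
p and q are the roots of t² − 506t + 61093 = 0.
Discriminant: 506² − 4·61093 = 256036 − 244372 = 11664; √11664 = 108.
q = (506 − 108)/2 = 199, p = (506 + 108)/2 = 307.
Check: 199 · 307 = 61093.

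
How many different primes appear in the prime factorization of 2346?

4

2346 = 2 · 1173
1173 = 3 · 391
391 = 17 · 23
2346 = 2 · 3 · 17 · 23, which has 4 distinct prime factors.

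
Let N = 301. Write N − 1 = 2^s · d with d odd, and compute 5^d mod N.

174

301 − 1 = 300 = 2^2 · 75, so d = 75.
5^1 ≡ 5 (mod 301)
5^2 ≡ 5^2 = 25 ≡ 25 (mod 301)
5^4 ≡ 25^2 = 625 ≡ 23 (mod 301)
5^8 ≡ 23^2 = 529 ≡ 228 (mod 301)
5^16 ≡ 228^2 = 51984 ≡ 212 (mod 301)
5^32 ≡ 212^2 = 44944 ≡ 95 (mod 301)
5^64 ≡ 95^2 = 9025 ≡ 296 (mod 301)
75 = 64 + 8 + 2 + 1 in binary powers of 2.
So 5^75 ≡ 296 · 228 · 25 · 5 ≡ 174 (mod 301).
Squaring chain: 174 → 176; never reaches −1, so base 5 is a Miller–Rabin witness that 301 is composite.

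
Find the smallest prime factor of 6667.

59

6667 is odd.
Digit sum 25, not divisible by 3.
Ends in 7: not divisible by 5.
7: 6667 = 7·952 + 3
11: 6667 = 11·606 + 1
13: 6667 = 13·512 + 11
17: 6667 = 17·392 + 3
19: 6667 = 19·350 + 17
23: 6667 = 23·289 + 20
29: 6667 = 29·229 + 26
31: 6667 = 31·215 + 2
37: 6667 = 37·180 + 7
41: 6667 = 41·162 + 25
43: 6667 = 43·155 + 2
47: 6667 = 47·141 + 40
53: 6667 = 53·125 + 42
59: 6667 = 59·113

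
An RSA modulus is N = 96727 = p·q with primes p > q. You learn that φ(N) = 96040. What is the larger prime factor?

491

φ(n) = (p−1)(q−1) = n − (p+q) + 1, so p + q = 96727 − 96040 + 1 = 688.
p and q are the roots of t² − 688t + 96727 = 0.
Discriminant: 688² − 4·96727 = 473344 − 386908 = 86436; √86436 = 294.
q = (688 − 294)/2 = 197, p = (688 + 294)/2 = 491.
Check: 197 · 491 = 96727.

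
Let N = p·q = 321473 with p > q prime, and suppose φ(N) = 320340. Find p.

φ(n) = (p−1)(q−1) = n − (p+q) + 1, so p + q = 321473 − 320340 + 1 = 1134.
p and q are the roots of t² − 1134t + 321473 = 0.
Discriminant: 1134² − 4·321473 = 1285956 − 1285892 = 64; √64 = 8.
q = (1134 − 8)/2 = 563, p = (1134 + 8)/2 = 571.
Check: 563 · 571 = 321473.

571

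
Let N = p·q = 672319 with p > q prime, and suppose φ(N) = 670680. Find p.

φ(n) = (p−1)(q−1) = n − (p+q) + 1, so p + q = 672319 − 670680 + 1 = 1640.
p and q are the roots of t² − 1640t + 672319 = 0.
Discriminant: 1640² − 4·672319 = 2689600 − 2689276 = 324; √324 = 18.
q = (1640 − 18)/2 = 811, p = (1640 + 18)/2 = 829.
Check: 811 · 829 = 672319.

829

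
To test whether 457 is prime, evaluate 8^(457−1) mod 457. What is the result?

1

8^1 ≡ 8 (mod 457)
8^2 ≡ 8^2 = 64 ≡ 64 (mod 457)
8^4 ≡ 64^2 = 4096 ≡ 440 (mod 457)
8^8 ≡ 440^2 = 193600 ≡ 289 (mod 457)
8^16 ≡ 289^2 = 83521 ≡ 347 (mod 457)
8^32 ≡ 347^2 = 120409 ≡ 218 (mod 457)
8^64 ≡ 218^2 = 47524 ≡ 453 (mod 457)
8^128 ≡ 453^2 = 205209 ≡ 16 (mod 457)
8^256 ≡ 16^2 = 256 ≡ 256 (mod 457)
456 = 256 + 128 + 64 + 8 in binary powers of 2.
So 8^456 ≡ 256 · 16 · 453 · 289 ≡ 1 (mod 457).
Since the result is 1, base 8 gives no evidence that 457 is composite.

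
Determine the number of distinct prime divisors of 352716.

6

352716 = 2^2 · 88179
88179 = 3 · 29393
29393 = 7 · 4199
4199 = 13 · 323
323 = 17 · 19
352716 = 2^2 · 3 · 7 · 13 · 17 · 19, which has 6 distinct prime factors.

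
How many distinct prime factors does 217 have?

2

217 = 7 · 31
217 = 7 · 31, which has 2 distinct prime factors.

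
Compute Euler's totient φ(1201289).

1167696

Factor: 1201289 = 103 · 107 · 109.
φ(1201289) = (103−1) · (107−1) · (109−1) = 102 · 106 · 108 = 1167696.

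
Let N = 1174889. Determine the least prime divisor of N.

1174889 is odd.
Digit sum 38, not divisible by 3.
Ends in 9: not divisible by 5.
7: 1174889 = 7·167841 + 2
11: 1174889 = 11·106808 + 1
13: 1174889 = 13·90376 + 1
17: 1174889 = 17·69111 + 2
19: 1174889 = 19·61836 + 5
23: 1174889 = 23·51082 + 3
29: 1174889 = 29·40513 + 12
31: 1174889 = 31·37899 + 20
37: 1174889 = 37·31753 + 28
41: 1174889 = 41·28655 + 34
43: 1174889 = 43·27323

43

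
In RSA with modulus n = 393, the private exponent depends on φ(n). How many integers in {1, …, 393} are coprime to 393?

260

Factor: 393 = 3 · 131.
φ(393) = (3−1) · (131−1) = 2 · 130 = 260.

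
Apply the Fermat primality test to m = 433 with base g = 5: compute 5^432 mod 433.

5^1 ≡ 5 (mod 433)
5^2 ≡ 5^2 = 25 ≡ 25 (mod 433)
5^4 ≡ 25^2 = 625 ≡ 192 (mod 433)
5^8 ≡ 192^2 = 36864 ≡ 59 (mod 433)
5^16 ≡ 59^2 = 3481 ≡ 17 (mod 433)
5^32 ≡ 17^2 = 289 ≡ 289 (mod 433)
5^64 ≡ 289^2 = 83521 ≡ 385 (mod 433)
5^128 ≡ 385^2 = 148225 ≡ 139 (mod 433)
5^256 ≡ 139^2 = 19321 ≡ 269 (mod 433)
432 = 256 + 128 + 32 + 16 in binary powers of 2.
So 5^432 ≡ 269 · 139 · 289 · 17 ≡ 1 (mod 433).
Since the result is 1, base 5 gives no evidence that 433 is composite.

1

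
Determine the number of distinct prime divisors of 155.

2

155 = 5 · 31
155 = 5 · 31, which has 2 distinct prime factors.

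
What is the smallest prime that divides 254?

2

254 is even: 2 divides it.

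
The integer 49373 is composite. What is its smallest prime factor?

97

49373 is odd.
Digit sum 26, not divisible by 3.
Ends in 3: not divisible by 5.
7: 49373 = 7·7053 + 2
11: 49373 = 11·4488 + 5
13: 49373 = 13·3797 + 12
17: 49373 = 17·2904 + 5
19: 49373 = 19·2598 + 11
23: 49373 = 23·2146 + 15
29: 49373 = 29·1702 + 15
31: 49373 = 31·1592 + 21
37: 49373 = 37·1334 + 15
41: 49373 = 41·1204 + 9
43: 49373 = 43·1148 + 9
47: 49373 = 47·1050 + 23
53: 49373 = 53·931 + 30
59: 49373 = 59·836 + 49
61: 49373 = 61·809 + 24
67: 49373 = 67·736 + 61
71: 49373 = 71·695 + 28
73: 49373 = 73·676 + 25
79: 49373 = 79·624 + 77
83: 49373 = 83·594 + 71
89: 49373 = 89·554 + 67
97: 49373 = 97·509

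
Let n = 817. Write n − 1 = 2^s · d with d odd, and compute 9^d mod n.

809

817 − 1 = 816 = 2^4 · 51, so d = 51.
9^1 ≡ 9 (mod 817)
9^2 ≡ 9^2 = 81 ≡ 81 (mod 817)
9^4 ≡ 81^2 = 6561 ≡ 25 (mod 817)
9^8 ≡ 25^2 = 625 ≡ 625 (mod 817)
9^16 ≡ 625^2 = 390625 ≡ 99 (mod 817)
9^32 ≡ 99^2 = 9801 ≡ 814 (mod 817)
51 = 32 + 16 + 2 + 1 in binary powers of 2.
So 9^51 ≡ 814 · 99 · 81 · 9 ≡ 809 (mod 817).
Squaring chain: 809 → 64 → 11 → 121; never reaches −1, so base 9 is a Miller–Rabin witness that 817 is composite.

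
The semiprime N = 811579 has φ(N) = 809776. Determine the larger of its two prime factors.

φ(n) = (p−1)(q−1) = n − (p+q) + 1, so p + q = 811579 − 809776 + 1 = 1804.
p and q are the roots of t² − 1804t + 811579 = 0.
Discriminant: 1804² − 4·811579 = 3254416 − 3246316 = 8100; √8100 = 90.
q = (1804 − 90)/2 = 857, p = (1804 + 90)/2 = 947.
Check: 857 · 947 = 811579.

947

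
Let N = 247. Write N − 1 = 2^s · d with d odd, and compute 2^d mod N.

247 − 1 = 246 = 2^1 · 123, so d = 123.
2^1 ≡ 2 (mod 247)
2^2 ≡ 2^2 = 4 ≡ 4 (mod 247)
2^4 ≡ 4^2 = 16 ≡ 16 (mod 247)
2^8 ≡ 16^2 = 256 ≡ 9 (mod 247)
2^16 ≡ 9^2 = 81 ≡ 81 (mod 247)
2^32 ≡ 81^2 = 6561 ≡ 139 (mod 247)
2^64 ≡ 139^2 = 19321 ≡ 55 (mod 247)
123 = 64 + 32 + 16 + 8 + 2 + 1 in binary powers of 2.
So 2^123 ≡ 55 · 139 · 81 · 9 · 4 · 2 ≡ 164 (mod 247).
Squaring chain: 164; never reaches −1, so base 2 is a Miller–Rabin witness that 247 is composite.

164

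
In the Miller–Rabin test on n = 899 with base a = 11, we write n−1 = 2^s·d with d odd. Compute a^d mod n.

823

899 − 1 = 898 = 2^1 · 449, so d = 449.
11^1 ≡ 11 (mod 899)
11^2 ≡ 11^2 = 121 ≡ 121 (mod 899)
11^4 ≡ 121^2 = 14641 ≡ 257 (mod 899)
11^8 ≡ 257^2 = 66049 ≡ 422 (mod 899)
11^16 ≡ 422^2 = 178084 ≡ 82 (mod 899)
11^32 ≡ 82^2 = 6724 ≡ 431 (mod 899)
11^64 ≡ 431^2 = 185761 ≡ 567 (mod 899)
11^128 ≡ 567^2 = 321489 ≡ 546 (mod 899)
11^256 ≡ 546^2 = 298116 ≡ 547 (mod 899)
449 = 256 + 128 + 64 + 1 in binary powers of 2.
So 11^449 ≡ 547 · 546 · 567 · 11 ≡ 823 (mod 899).
Squaring chain: 823; never reaches −1, so base 11 is a Miller–Rabin witness that 899 is composite.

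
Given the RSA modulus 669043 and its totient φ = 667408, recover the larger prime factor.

φ(n) = (p−1)(q−1) = n − (p+q) + 1, so p + q = 669043 − 667408 + 1 = 1636.
p and q are the roots of t² − 1636t + 669043 = 0.
Discriminant: 1636² − 4·669043 = 2676496 − 2676172 = 324; √324 = 18.
q = (1636 − 18)/2 = 809, p = (1636 + 18)/2 = 827.
Check: 809 · 827 = 669043.

827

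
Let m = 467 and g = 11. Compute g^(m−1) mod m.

11^1 ≡ 11 (mod 467)
11^2 ≡ 11^2 = 121 ≡ 121 (mod 467)
11^4 ≡ 121^2 = 14641 ≡ 164 (mod 467)
11^8 ≡ 164^2 = 26896 ≡ 277 (mod 467)
11^16 ≡ 277^2 = 76729 ≡ 141 (mod 467)
11^32 ≡ 141^2 = 19881 ≡ 267 (mod 467)
11^64 ≡ 267^2 = 71289 ≡ 305 (mod 467)
11^128 ≡ 305^2 = 93025 ≡ 92 (mod 467)
11^256 ≡ 92^2 = 8464 ≡ 58 (mod 467)
466 = 256 + 128 + 64 + 16 + 2 in binary powers of 2.
So 11^466 ≡ 58 · 92 · 305 · 141 · 121 ≡ 1 (mod 467).
Since the result is 1, base 11 gives no evidence that 467 is composite.

1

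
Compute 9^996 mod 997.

1

9^1 ≡ 9 (mod 997)
9^2 ≡ 9^2 = 81 ≡ 81 (mod 997)
9^4 ≡ 81^2 = 6561 ≡ 579 (mod 997)
9^8 ≡ 579^2 = 335241 ≡ 249 (mod 997)
9^16 ≡ 249^2 = 62001 ≡ 187 (mod 997)
9^32 ≡ 187^2 = 34969 ≡ 74 (mod 997)
9^64 ≡ 74^2 = 5476 ≡ 491 (mod 997)
9^128 ≡ 491^2 = 241081 ≡ 804 (mod 997)
9^256 ≡ 804^2 = 646416 ≡ 360 (mod 997)
9^512 ≡ 360^2 = 129600 ≡ 987 (mod 997)
996 = 512 + 256 + 128 + 64 + 32 + 4 in binary powers of 2.
So 9^996 ≡ 987 · 360 · 804 · 491 · 74 · 579 ≡ 1 (mod 997).
Since the result is 1, base 9 gives no evidence that 997 is composite.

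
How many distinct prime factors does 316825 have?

316825 = 5^2 · 12673
12673 = 19 · 667
667 = 23 · 29
316825 = 5^2 · 19 · 23 · 29, which has 4 distinct prime factors.

4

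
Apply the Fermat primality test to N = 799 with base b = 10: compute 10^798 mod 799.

212

10^1 ≡ 10 (mod 799)
10^2 ≡ 10^2 = 100 ≡ 100 (mod 799)
10^4 ≡ 100^2 = 10000 ≡ 412 (mod 799)
10^8 ≡ 412^2 = 169744 ≡ 356 (mod 799)
10^16 ≡ 356^2 = 126736 ≡ 494 (mod 799)
10^32 ≡ 494^2 = 244036 ≡ 341 (mod 799)
10^64 ≡ 341^2 = 116281 ≡ 426 (mod 799)
10^128 ≡ 426^2 = 181476 ≡ 103 (mod 799)
10^256 ≡ 103^2 = 10609 ≡ 222 (mod 799)
10^512 ≡ 222^2 = 49284 ≡ 545 (mod 799)
798 = 512 + 256 + 16 + 8 + 4 + 2 in binary powers of 2.
So 10^798 ≡ 545 · 222 · 494 · 356 · 412 · 100 ≡ 212 (mod 799).
Since 212 ≠ 1, base 10 is a Fermat witness: 799 is composite.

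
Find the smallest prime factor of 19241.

71

19241 is odd.
Digit sum 17, not divisible by 3.
Ends in 1: not divisible by 5.
7: 19241 = 7·2748 + 5
11: 19241 = 11·1749 + 2
13: 19241 = 13·1480 + 1
17: 19241 = 17·1131 + 14
19: 19241 = 19·1012 + 13
23: 19241 = 23·836 + 13
29: 19241 = 29·663 + 14
31: 19241 = 31·620 + 21
37: 19241 = 37·520 + 1
41: 19241 = 41·469 + 12
43: 19241 = 43·447 + 20
47: 19241 = 47·409 + 18
53: 19241 = 53·363 + 2
59: 19241 = 59·326 + 7
61: 19241 = 61·315 + 26
67: 19241 = 67·287 + 12
71: 19241 = 71·271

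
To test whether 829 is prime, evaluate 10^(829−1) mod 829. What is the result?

10^1 ≡ 10 (mod 829)
10^2 ≡ 10^2 = 100 ≡ 100 (mod 829)
10^4 ≡ 100^2 = 10000 ≡ 52 (mod 829)
10^8 ≡ 52^2 = 2704 ≡ 217 (mod 829)
10^16 ≡ 217^2 = 47089 ≡ 665 (mod 829)
10^32 ≡ 665^2 = 442225 ≡ 368 (mod 829)
10^64 ≡ 368^2 = 135424 ≡ 297 (mod 829)
10^128 ≡ 297^2 = 88209 ≡ 335 (mod 829)
10^256 ≡ 335^2 = 112225 ≡ 310 (mod 829)
10^512 ≡ 310^2 = 96100 ≡ 765 (mod 829)
828 = 512 + 256 + 32 + 16 + 8 + 4 in binary powers of 2.
So 10^828 ≡ 765 · 310 · 368 · 665 · 217 · 52 ≡ 1 (mod 829).
Since the result is 1, base 10 gives no evidence that 829 is composite.

1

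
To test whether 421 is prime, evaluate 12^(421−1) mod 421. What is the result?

1

12^1 ≡ 12 (mod 421)
12^2 ≡ 12^2 = 144 ≡ 144 (mod 421)
12^4 ≡ 144^2 = 20736 ≡ 107 (mod 421)
12^8 ≡ 107^2 = 11449 ≡ 82 (mod 421)
12^16 ≡ 82^2 = 6724 ≡ 409 (mod 421)
12^32 ≡ 409^2 = 167281 ≡ 144 (mod 421)
12^64 ≡ 144^2 = 20736 ≡ 107 (mod 421)
12^128 ≡ 107^2 = 11449 ≡ 82 (mod 421)
12^256 ≡ 82^2 = 6724 ≡ 409 (mod 421)
420 = 256 + 128 + 32 + 4 in binary powers of 2.
So 12^420 ≡ 409 · 82 · 144 · 107 ≡ 1 (mod 421).
Since the result is 1, base 12 gives no evidence that 421 is composite.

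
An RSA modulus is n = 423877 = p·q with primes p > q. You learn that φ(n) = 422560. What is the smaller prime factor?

φ(n) = (p−1)(q−1) = n − (p+q) + 1, so p + q = 423877 − 422560 + 1 = 1318.
p and q are the roots of t² − 1318t + 423877 = 0.
Discriminant: 1318² − 4·423877 = 1737124 − 1695508 = 41616; √41616 = 204.
q = (1318 − 204)/2 = 557, p = (1318 + 204)/2 = 761.
Check: 557 · 761 = 423877.

557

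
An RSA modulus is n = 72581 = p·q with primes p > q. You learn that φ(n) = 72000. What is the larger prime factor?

φ(n) = (p−1)(q−1) = n − (p+q) + 1, so p + q = 72581 − 72000 + 1 = 582.
p and q are the roots of t² − 582t + 72581 = 0.
Discriminant: 582² − 4·72581 = 338724 − 290324 = 48400; √48400 = 220.
q = (582 − 220)/2 = 181, p = (582 + 220)/2 = 401.
Check: 181 · 401 = 72581.

401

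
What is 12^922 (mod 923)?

12^1 ≡ 12 (mod 923)
12^2 ≡ 12^2 = 144 ≡ 144 (mod 923)
12^4 ≡ 144^2 = 20736 ≡ 430 (mod 923)
12^8 ≡ 430^2 = 184900 ≡ 300 (mod 923)
12^16 ≡ 300^2 = 90000 ≡ 469 (mod 923)
12^32 ≡ 469^2 = 219961 ≡ 287 (mod 923)
12^64 ≡ 287^2 = 82369 ≡ 222 (mod 923)
12^128 ≡ 222^2 = 49284 ≡ 365 (mod 923)
12^256 ≡ 365^2 = 133225 ≡ 313 (mod 923)
12^512 ≡ 313^2 = 97969 ≡ 131 (mod 923)
922 = 512 + 256 + 128 + 16 + 8 + 2 in binary powers of 2.
So 12^922 ≡ 131 · 313 · 365 · 469 · 300 · 144 ≡ 703 (mod 923).
Since 703 ≠ 1, base 12 is a Fermat witness: 923 is composite.

703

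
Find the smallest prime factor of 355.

5

355 is odd.
Digit sum 13, not divisible by 3.
Ends in 5: divisible by 5.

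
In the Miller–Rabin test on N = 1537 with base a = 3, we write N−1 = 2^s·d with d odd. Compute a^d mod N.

27

1537 − 1 = 1536 = 2^9 · 3, so d = 3.
3^1 ≡ 3 (mod 1537)
3^2 ≡ 3^2 = 9 ≡ 9 (mod 1537)
3 = 2 + 1 in binary powers of 2.
So 3^3 ≡ 9 · 3 ≡ 27 (mod 1537).
Squaring chain: 27 → 729 → 1176 → 1213 → 460 → 1031 → 894 → 1533 → 16; never reaches −1, so base 3 is a Miller–Rabin witness that 1537 is composite.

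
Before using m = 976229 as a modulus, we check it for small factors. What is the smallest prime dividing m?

43

976229 is odd.
Digit sum 35, not divisible by 3.
Ends in 9: not divisible by 5.
7: 976229 = 7·139461 + 2
11: 976229 = 11·88748 + 1
13: 976229 = 13·75094 + 7
17: 976229 = 17·57425 + 4
19: 976229 = 19·51380 + 9
23: 976229 = 23·42444 + 17
29: 976229 = 29·33663 + 2
31: 976229 = 31·31491 + 8
37: 976229 = 37·26384 + 21
41: 976229 = 41·23810 + 19
43: 976229 = 43·22703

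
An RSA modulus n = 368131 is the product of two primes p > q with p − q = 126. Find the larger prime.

673

Since p = q + 126, we have 368131 = q(q + 126), so q² + 126q − 368131 = 0.
Discriminant: 126² + 4·368131 = 15876 + 1472524 = 1488400; √1488400 = 1220.
q = (−126 + 1220)/2 = 547, and p = q + 126 = 673.
Check: 547 · 673 = 368131.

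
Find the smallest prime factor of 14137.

67

14137 is odd.
Digit sum 16, not divisible by 3.
Ends in 7: not divisible by 5.
7: 14137 = 7·2019 + 4
11: 14137 = 11·1285 + 2
13: 14137 = 13·1087 + 6
17: 14137 = 17·831 + 10
19: 14137 = 19·744 + 1
23: 14137 = 23·614 + 15
29: 14137 = 29·487 + 14
31: 14137 = 31·456 + 1
37: 14137 = 37·382 + 3
41: 14137 = 41·344 + 33
43: 14137 = 43·328 + 33
47: 14137 = 47·300 + 37
53: 14137 = 53·266 + 39
59: 14137 = 59·239 + 36
61: 14137 = 61·231 + 46
67: 14137 = 67·211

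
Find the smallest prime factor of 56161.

7

56161 is odd.
Digit sum 19, not divisible by 3.
Ends in 1: not divisible by 5.
7: 56161 = 7·8023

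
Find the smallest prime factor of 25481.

83

25481 is odd.
Digit sum 20, not divisible by 3.
Ends in 1: not divisible by 5.
7: 25481 = 7·3640 + 1
11: 25481 = 11·2316 + 5
13: 25481 = 13·1960 + 1
17: 25481 = 17·1498 + 15
19: 25481 = 19·1341 + 2
23: 25481 = 23·1107 + 20
29: 25481 = 29·878 + 19
31: 25481 = 31·821 + 30
37: 25481 = 37·688 + 25
41: 25481 = 41·621 + 20
43: 25481 = 43·592 + 25
47: 25481 = 47·542 + 7
53: 25481 = 53·480 + 41
59: 25481 = 59·431 + 52
61: 25481 = 61·417 + 44
67: 25481 = 67·380 + 21
71: 25481 = 71·358 + 63
73: 25481 = 73·349 + 4
79: 25481 = 79·322 + 43
83: 25481 = 83·307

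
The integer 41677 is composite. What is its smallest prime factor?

71

41677 is odd.
Digit sum 25, not divisible by 3.
Ends in 7: not divisible by 5.
7: 41677 = 7·5953 + 6
11: 41677 = 11·3788 + 9
13: 41677 = 13·3205 + 12
17: 41677 = 17·2451 + 10
19: 41677 = 19·2193 + 10
23: 41677 = 23·1812 + 1
29: 41677 = 29·1437 + 4
31: 41677 = 31·1344 + 13
37: 41677 = 37·1126 + 15
41: 41677 = 41·1016 + 21
43: 41677 = 43·969 + 10
47: 41677 = 47·886 + 35
53: 41677 = 53·786 + 19
59: 41677 = 59·706 + 23
61: 41677 = 61·683 + 14
67: 41677 = 67·622 + 3
71: 41677 = 71·587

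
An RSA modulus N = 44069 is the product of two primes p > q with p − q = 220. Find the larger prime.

347

Since p = q + 220, we have 44069 = q(q + 220), so q² + 220q − 44069 = 0.
Discriminant: 220² + 4·44069 = 48400 + 176276 = 224676; √224676 = 474.
q = (−220 + 474)/2 = 127, and p = q + 220 = 347.
Check: 127 · 347 = 44069.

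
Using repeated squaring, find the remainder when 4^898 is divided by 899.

4^1 ≡ 4 (mod 899)
4^2 ≡ 4^2 = 16 ≡ 16 (mod 899)
4^4 ≡ 16^2 = 256 ≡ 256 (mod 899)
4^8 ≡ 256^2 = 65536 ≡ 808 (mod 899)
4^16 ≡ 808^2 = 652864 ≡ 190 (mod 899)
4^32 ≡ 190^2 = 36100 ≡ 140 (mod 899)
4^64 ≡ 140^2 = 19600 ≡ 721 (mod 899)
4^128 ≡ 721^2 = 519841 ≡ 219 (mod 899)
4^256 ≡ 219^2 = 47961 ≡ 314 (mod 899)
4^512 ≡ 314^2 = 98596 ≡ 605 (mod 899)
898 = 512 + 256 + 128 + 2 in binary powers of 2.
So 4^898 ≡ 605 · 314 · 219 · 16 ≡ 219 (mod 899).
Since 219 ≠ 1, base 4 is a Fermat witness: 899 is composite.

219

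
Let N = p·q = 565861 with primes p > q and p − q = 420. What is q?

Since p = q + 420, we have 565861 = q(q + 420), so q² + 420q − 565861 = 0.
Discriminant: 420² + 4·565861 = 176400 + 2263444 = 2439844; √2439844 = 1562.
q = (−420 + 1562)/2 = 571, and p = q + 420 = 991.
Check: 571 · 991 = 565861.

571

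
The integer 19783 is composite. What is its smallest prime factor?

73

19783 is odd.
Digit sum 28, not divisible by 3.
Ends in 3: not divisible by 5.
7: 19783 = 7·2826 + 1
11: 19783 = 11·1798 + 5
13: 19783 = 13·1521 + 10
17: 19783 = 17·1163 + 12
19: 19783 = 19·1041 + 4
23: 19783 = 23·860 + 3
29: 19783 = 29·682 + 5
31: 19783 = 31·638 + 5
37: 19783 = 37·534 + 25
41: 19783 = 41·482 + 21
43: 19783 = 43·460 + 3
47: 19783 = 47·420 + 43
53: 19783 = 53·373 + 14
59: 19783 = 59·335 + 18
61: 19783 = 61·324 + 19
67: 19783 = 67·295 + 18
71: 19783 = 71·278 + 45
73: 19783 = 73·271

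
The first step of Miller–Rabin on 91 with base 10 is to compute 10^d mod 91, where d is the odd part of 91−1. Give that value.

90

91 − 1 = 90 = 2^1 · 45, so d = 45.
10^1 ≡ 10 (mod 91)
10^2 ≡ 10^2 = 100 ≡ 9 (mod 91)
10^4 ≡ 9^2 = 81 ≡ 81 (mod 91)
10^8 ≡ 81^2 = 6561 ≡ 9 (mod 91)
10^16 ≡ 9^2 = 81 ≡ 81 (mod 91)
10^32 ≡ 81^2 = 6561 ≡ 9 (mod 91)
45 = 32 + 8 + 4 + 1 in binary powers of 2.
So 10^45 ≡ 9 · 9 · 81 · 10 ≡ 90 (mod 91).
Since 10^d ≡ 90 (mod 91), base 10 does not prove 91 composite.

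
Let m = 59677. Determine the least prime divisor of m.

59677 is odd.
Digit sum 34, not divisible by 3.
Ends in 7: not divisible by 5.
7: 59677 = 7·8525 + 2
11: 59677 = 11·5425 + 2
13: 59677 = 13·4590 + 7
17: 59677 = 17·3510 + 7
19: 59677 = 19·3140 + 17
23: 59677 = 23·2594 + 15
29: 59677 = 29·2057 + 24
31: 59677 = 31·1925 + 2
37: 59677 = 37·1612 + 33
41: 59677 = 41·1455 + 22
43: 59677 = 43·1387 + 36
47: 59677 = 47·1269 + 34
53: 59677 = 53·1125 + 52
59: 59677 = 59·1011 + 28
61: 59677 = 61·978 + 19
67: 59677 = 67·890 + 47
71: 59677 = 71·840 + 37
73: 59677 = 73·817 + 36
79: 59677 = 79·755 + 32
83: 59677 = 83·719

83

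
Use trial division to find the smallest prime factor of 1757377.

1757377 is odd.
Digit sum 37, not divisible by 3.
Ends in 7: not divisible by 5.
7: 1757377 = 7·251053 + 6
11: 1757377 = 11·159761 + 6
13: 1757377 = 13·135182 + 11
17: 1757377 = 17·103375 + 2
19: 1757377 = 19·92493 + 10
23: 1757377 = 23·76407 + 16
29: 1757377 = 29·60599 + 6
31: 1757377 = 31·56689 + 18
37: 1757377 = 37·47496 + 25
41: 1757377 = 41·42862 + 35
43: 1757377 = 43·40869 + 10
47: 1757377 = 47·37391

47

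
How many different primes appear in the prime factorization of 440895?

6

440895 = 3 · 146965
146965 = 5 · 29393
29393 = 7 · 4199
4199 = 13 · 323
323 = 17 · 19
440895 = 3 · 5 · 7 · 13 · 17 · 19, which has 6 distinct prime factors.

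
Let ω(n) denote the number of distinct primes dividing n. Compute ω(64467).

4

64467 = 3^2 · 7163
7163 = 13 · 551
551 = 19 · 29
64467 = 3^2 · 13 · 19 · 29, which has 4 distinct prime factors.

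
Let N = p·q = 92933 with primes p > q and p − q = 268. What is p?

467

Since p = q + 268, we have 92933 = q(q + 268), so q² + 268q − 92933 = 0.
Discriminant: 268² + 4·92933 = 71824 + 371732 = 443556; √443556 = 666.
q = (−268 + 666)/2 = 199, and p = q + 268 = 467.
Check: 199 · 467 = 92933.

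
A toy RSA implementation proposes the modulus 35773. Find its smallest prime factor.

83

35773 is odd.
Digit sum 25, not divisible by 3.
Ends in 3: not divisible by 5.
7: 35773 = 7·5110 + 3
11: 35773 = 11·3252 + 1
13: 35773 = 13·2751 + 10
17: 35773 = 17·2104 + 5
19: 35773 = 19·1882 + 15
23: 35773 = 23·1555 + 8
29: 35773 = 29·1233 + 16
31: 35773 = 31·1153 + 30
37: 35773 = 37·966 + 31
41: 35773 = 41·872 + 21
43: 35773 = 43·831 + 40
47: 35773 = 47·761 + 6
53: 35773 = 53·674 + 51
59: 35773 = 59·606 + 19
61: 35773 = 61·586 + 27
67: 35773 = 67·533 + 62
71: 35773 = 71·503 + 60
73: 35773 = 73·490 + 3
79: 35773 = 79·452 + 65
83: 35773 = 83·431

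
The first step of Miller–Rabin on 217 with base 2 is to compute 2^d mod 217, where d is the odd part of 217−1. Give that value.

190

217 − 1 = 216 = 2^3 · 27, so d = 27.
2^1 ≡ 2 (mod 217)
2^2 ≡ 2^2 = 4 ≡ 4 (mod 217)
2^4 ≡ 4^2 = 16 ≡ 16 (mod 217)
2^8 ≡ 16^2 = 256 ≡ 39 (mod 217)
2^16 ≡ 39^2 = 1521 ≡ 2 (mod 217)
27 = 16 + 8 + 2 + 1 in binary powers of 2.
So 2^27 ≡ 2 · 39 · 4 · 2 ≡ 190 (mod 217).
Squaring chain: 190 → 78 → 8; never reaches −1, so base 2 is a Miller–Rabin witness that 217 is composite.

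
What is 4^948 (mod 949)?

4^1 ≡ 4 (mod 949)
4^2 ≡ 4^2 = 16 ≡ 16 (mod 949)
4^4 ≡ 16^2 = 256 ≡ 256 (mod 949)
4^8 ≡ 256^2 = 65536 ≡ 55 (mod 949)
4^16 ≡ 55^2 = 3025 ≡ 178 (mod 949)
4^32 ≡ 178^2 = 31684 ≡ 367 (mod 949)
4^64 ≡ 367^2 = 134689 ≡ 880 (mod 949)
4^128 ≡ 880^2 = 774400 ≡ 16 (mod 949)
4^256 ≡ 16^2 = 256 ≡ 256 (mod 949)
4^512 ≡ 256^2 = 65536 ≡ 55 (mod 949)
948 = 512 + 256 + 128 + 32 + 16 + 4 in binary powers of 2.
So 4^948 ≡ 55 · 256 · 16 · 367 · 178 · 256 ≡ 794 (mod 949).
Since 794 ≠ 1, base 4 is a Fermat witness: 949 is composite.

794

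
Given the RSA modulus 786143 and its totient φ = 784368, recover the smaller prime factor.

839

φ(n) = (p−1)(q−1) = n − (p+q) + 1, so p + q = 786143 − 784368 + 1 = 1776.
p and q are the roots of t² − 1776t + 786143 = 0.
Discriminant: 1776² − 4·786143 = 3154176 − 3144572 = 9604; √9604 = 98.
q = (1776 − 98)/2 = 839, p = (1776 + 98)/2 = 937.
Check: 839 · 937 = 786143.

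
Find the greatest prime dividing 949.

949 = 13 · 73
73 is prime.
So 949 = 13 · 73; the largest prime factor is 73.

73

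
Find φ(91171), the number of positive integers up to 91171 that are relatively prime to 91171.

Factor: 91171 = 17 · 31 · 173.
φ(91171) = (17−1) · (31−1) · (173−1) = 16 · 30 · 172 = 82560.

82560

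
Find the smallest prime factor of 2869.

19

2869 is odd.
Digit sum 25, not divisible by 3.
Ends in 9: not divisible by 5.
7: 2869 = 7·409 + 6
11: 2869 = 11·260 + 9
13: 2869 = 13·220 + 9
17: 2869 = 17·168 + 13
19: 2869 = 19·151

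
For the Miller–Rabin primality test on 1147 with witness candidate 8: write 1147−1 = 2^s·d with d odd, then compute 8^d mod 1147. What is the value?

450

1147 − 1 = 1146 = 2^1 · 573, so d = 573.
8^1 ≡ 8 (mod 1147)
8^2 ≡ 8^2 = 64 ≡ 64 (mod 1147)
8^4 ≡ 64^2 = 4096 ≡ 655 (mod 1147)
8^8 ≡ 655^2 = 429025 ≡ 47 (mod 1147)
8^16 ≡ 47^2 = 2209 ≡ 1062 (mod 1147)
8^32 ≡ 1062^2 = 1127844 ≡ 343 (mod 1147)
8^64 ≡ 343^2 = 117649 ≡ 655 (mod 1147)
8^128 ≡ 655^2 = 429025 ≡ 47 (mod 1147)
8^256 ≡ 47^2 = 2209 ≡ 1062 (mod 1147)
8^512 ≡ 1062^2 = 1127844 ≡ 343 (mod 1147)
573 = 512 + 32 + 16 + 8 + 4 + 1 in binary powers of 2.
So 8^573 ≡ 343 · 343 · 1062 · 47 · 655 · 8 ≡ 450 (mod 1147).
Squaring chain: 450; never reaches −1, so base 8 is a Miller–Rabin witness that 1147 is composite.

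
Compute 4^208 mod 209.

4^1 ≡ 4 (mod 209)
4^2 ≡ 4^2 = 16 ≡ 16 (mod 209)
4^4 ≡ 16^2 = 256 ≡ 47 (mod 209)
4^8 ≡ 47^2 = 2209 ≡ 119 (mod 209)
4^16 ≡ 119^2 = 14161 ≡ 158 (mod 209)
4^32 ≡ 158^2 = 24964 ≡ 93 (mod 209)
4^64 ≡ 93^2 = 8649 ≡ 80 (mod 209)
4^128 ≡ 80^2 = 6400 ≡ 130 (mod 209)
208 = 128 + 64 + 16 in binary powers of 2.
So 4^208 ≡ 130 · 80 · 158 ≡ 42 (mod 209).
Since 42 ≠ 1, base 4 is a Fermat witness: 209 is composite.

42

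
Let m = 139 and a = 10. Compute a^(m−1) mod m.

1

10^1 ≡ 10 (mod 139)
10^2 ≡ 10^2 = 100 ≡ 100 (mod 139)
10^4 ≡ 100^2 = 10000 ≡ 131 (mod 139)
10^8 ≡ 131^2 = 17161 ≡ 64 (mod 139)
10^16 ≡ 64^2 = 4096 ≡ 65 (mod 139)
10^32 ≡ 65^2 = 4225 ≡ 55 (mod 139)
10^64 ≡ 55^2 = 3025 ≡ 106 (mod 139)
10^128 ≡ 106^2 = 11236 ≡ 116 (mod 139)
138 = 128 + 8 + 2 in binary powers of 2.
So 10^138 ≡ 116 · 64 · 100 ≡ 1 (mod 139).
Since the result is 1, base 10 gives no evidence that 139 is composite.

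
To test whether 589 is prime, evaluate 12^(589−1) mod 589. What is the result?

12^1 ≡ 12 (mod 589)
12^2 ≡ 12^2 = 144 ≡ 144 (mod 589)
12^4 ≡ 144^2 = 20736 ≡ 121 (mod 589)
12^8 ≡ 121^2 = 14641 ≡ 505 (mod 589)
12^16 ≡ 505^2 = 255025 ≡ 577 (mod 589)
12^32 ≡ 577^2 = 332929 ≡ 144 (mod 589)
12^64 ≡ 144^2 = 20736 ≡ 121 (mod 589)
12^128 ≡ 121^2 = 14641 ≡ 505 (mod 589)
12^256 ≡ 505^2 = 255025 ≡ 577 (mod 589)
12^512 ≡ 577^2 = 332929 ≡ 144 (mod 589)
588 = 512 + 64 + 8 + 4 in binary powers of 2.
So 12^588 ≡ 144 · 121 · 505 · 121 ≡ 39 (mod 589).
Since 39 ≠ 1, base 12 is a Fermat witness: 589 is composite.

39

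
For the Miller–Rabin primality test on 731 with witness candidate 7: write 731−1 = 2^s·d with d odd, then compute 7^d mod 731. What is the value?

731 − 1 = 730 = 2^1 · 365, so d = 365.
7^1 ≡ 7 (mod 731)
7^2 ≡ 7^2 = 49 ≡ 49 (mod 731)
7^4 ≡ 49^2 = 2401 ≡ 208 (mod 731)
7^8 ≡ 208^2 = 43264 ≡ 135 (mod 731)
7^16 ≡ 135^2 = 18225 ≡ 681 (mod 731)
7^32 ≡ 681^2 = 463761 ≡ 307 (mod 731)
7^64 ≡ 307^2 = 94249 ≡ 681 (mod 731)
7^128 ≡ 681^2 = 463761 ≡ 307 (mod 731)
7^256 ≡ 307^2 = 94249 ≡ 681 (mod 731)
365 = 256 + 64 + 32 + 8 + 4 + 1 in binary powers of 2.
So 7^365 ≡ 681 · 681 · 307 · 135 · 208 · 7 ≡ 295 (mod 731).
Squaring chain: 295; never reaches −1, so base 7 is a Miller–Rabin witness that 731 is composite.

295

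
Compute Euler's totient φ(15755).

Factor: 15755 = 5 · 23 · 137.
φ(15755) = (5−1) · (23−1) · (137−1) = 4 · 22 · 136 = 11968.

11968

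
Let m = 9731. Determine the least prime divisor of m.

37

9731 is odd.
Digit sum 20, not divisible by 3.
Ends in 1: not divisible by 5.
7: 9731 = 7·1390 + 1
11: 9731 = 11·884 + 7
13: 9731 = 13·748 + 7
17: 9731 = 17·572 + 7
19: 9731 = 19·512 + 3
23: 9731 = 23·423 + 2
29: 9731 = 29·335 + 16
31: 9731 = 31·313 + 28
37: 9731 = 37·263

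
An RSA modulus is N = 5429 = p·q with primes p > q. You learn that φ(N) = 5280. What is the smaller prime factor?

61

φ(n) = (p−1)(q−1) = n − (p+q) + 1, so p + q = 5429 − 5280 + 1 = 150.
p and q are the roots of t² − 150t + 5429 = 0.
Discriminant: 150² − 4·5429 = 22500 − 21716 = 784; √784 = 28.
q = (150 − 28)/2 = 61, p = (150 + 28)/2 = 89.
Check: 61 · 89 = 5429.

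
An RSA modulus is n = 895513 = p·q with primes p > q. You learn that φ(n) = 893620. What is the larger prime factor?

983

φ(n) = (p−1)(q−1) = n − (p+q) + 1, so p + q = 895513 − 893620 + 1 = 1894.
p and q are the roots of t² − 1894t + 895513 = 0.
Discriminant: 1894² − 4·895513 = 3587236 − 3582052 = 5184; √5184 = 72.
q = (1894 − 72)/2 = 911, p = (1894 + 72)/2 = 983.
Check: 911 · 983 = 895513.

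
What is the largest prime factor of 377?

377 = 13 · 29
29 is prime.
So 377 = 13 · 29; the largest prime factor is 29.

29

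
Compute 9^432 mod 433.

1

9^1 ≡ 9 (mod 433)
9^2 ≡ 9^2 = 81 ≡ 81 (mod 433)
9^4 ≡ 81^2 = 6561 ≡ 66 (mod 433)
9^8 ≡ 66^2 = 4356 ≡ 26 (mod 433)
9^16 ≡ 26^2 = 676 ≡ 243 (mod 433)
9^32 ≡ 243^2 = 59049 ≡ 161 (mod 433)
9^64 ≡ 161^2 = 25921 ≡ 374 (mod 433)
9^128 ≡ 374^2 = 139876 ≡ 17 (mod 433)
9^256 ≡ 17^2 = 289 ≡ 289 (mod 433)
432 = 256 + 128 + 32 + 16 in binary powers of 2.
So 9^432 ≡ 289 · 17 · 161 · 243 ≡ 1 (mod 433).
Since the result is 1, base 9 gives no evidence that 433 is composite.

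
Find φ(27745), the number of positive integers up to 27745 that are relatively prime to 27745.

Factor: 27745 = 5 · 31 · 179.
φ(27745) = (5−1) · (31−1) · (179−1) = 4 · 30 · 178 = 21360.

21360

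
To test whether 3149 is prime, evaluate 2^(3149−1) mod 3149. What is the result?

2^1 ≡ 2 (mod 3149)
2^2 ≡ 2^2 = 4 ≡ 4 (mod 3149)
2^4 ≡ 4^2 = 16 ≡ 16 (mod 3149)
2^8 ≡ 16^2 = 256 ≡ 256 (mod 3149)
2^16 ≡ 256^2 = 65536 ≡ 2556 (mod 3149)
2^32 ≡ 2556^2 = 6533136 ≡ 2110 (mod 3149)
2^64 ≡ 2110^2 = 4452100 ≡ 2563 (mod 3149)
2^128 ≡ 2563^2 = 6568969 ≡ 155 (mod 3149)
2^256 ≡ 155^2 = 24025 ≡ 1982 (mod 3149)
2^512 ≡ 1982^2 = 3928324 ≡ 1521 (mod 3149)
2^1024 ≡ 1521^2 = 2313441 ≡ 2075 (mod 3149)
2^2048 ≡ 2075^2 = 4305625 ≡ 942 (mod 3149)
3148 = 2048 + 1024 + 64 + 8 + 4 in binary powers of 2.
So 2^3148 ≡ 942 · 2075 · 2563 · 256 · 16 ≡ 1322 (mod 3149).
Since 1322 ≠ 1, base 2 is a Fermat witness: 3149 is composite.

1322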